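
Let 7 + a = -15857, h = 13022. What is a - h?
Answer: -28886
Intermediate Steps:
a = -15864 (a = -7 - 15857 = -15864)
a - h = -15864 - 1*13022 = -15864 - 13022 = -28886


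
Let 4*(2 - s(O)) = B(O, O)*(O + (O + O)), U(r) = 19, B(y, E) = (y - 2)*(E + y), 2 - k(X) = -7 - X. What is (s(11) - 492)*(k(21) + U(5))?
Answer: -208103/2 ≈ -1.0405e+5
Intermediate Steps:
k(X) = 9 + X (k(X) = 2 - (-7 - X) = 2 + (7 + X) = 9 + X)
B(y, E) = (-2 + y)*(E + y)
s(O) = 2 - 3*O*(-4*O + 2*O²)/4 (s(O) = 2 - (O² - 2*O - 2*O + O*O)*(O + (O + O))/4 = 2 - (O² - 2*O - 2*O + O²)*(O + 2*O)/4 = 2 - (-4*O + 2*O²)*3*O/4 = 2 - 3*O*(-4*O + 2*O²)/4)
(s(11) - 492)*(k(21) + U(5)) = ((2 - 3/2*11²*(-2 + 11)) - 492)*((9 + 21) + 19) = ((2 - 3/2*121*9) - 492)*(30 + 19) = ((2 - 3267/2) - 492)*49 = (-3263/2 - 492)*49 = -4247/2*49 = -208103/2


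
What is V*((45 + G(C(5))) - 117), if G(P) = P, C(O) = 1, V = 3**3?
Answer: -1917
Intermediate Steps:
V = 27
V*((45 + G(C(5))) - 117) = 27*((45 + 1) - 117) = 27*(46 - 117) = 27*(-71) = -1917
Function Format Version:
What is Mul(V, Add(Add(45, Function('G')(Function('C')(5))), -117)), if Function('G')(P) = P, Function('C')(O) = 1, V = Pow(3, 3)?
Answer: -1917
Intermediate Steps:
V = 27
Mul(V, Add(Add(45, Function('G')(Function('C')(5))), -117)) = Mul(27, Add(Add(45, 1), -117)) = Mul(27, Add(46, -117)) = Mul(27, -71) = -1917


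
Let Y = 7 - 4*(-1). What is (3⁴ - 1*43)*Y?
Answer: 418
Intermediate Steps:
Y = 11 (Y = 7 + 4 = 11)
(3⁴ - 1*43)*Y = (3⁴ - 1*43)*11 = (81 - 43)*11 = 38*11 = 418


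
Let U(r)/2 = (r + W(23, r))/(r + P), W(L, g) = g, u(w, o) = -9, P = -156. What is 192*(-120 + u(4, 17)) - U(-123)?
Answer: -2303588/93 ≈ -24770.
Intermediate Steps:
U(r) = 4*r/(-156 + r) (U(r) = 2*((r + r)/(r - 156)) = 2*((2*r)/(-156 + r)) = 2*(2*r/(-156 + r)) = 4*r/(-156 + r))
192*(-120 + u(4, 17)) - U(-123) = 192*(-120 - 9) - 4*(-123)/(-156 - 123) = 192*(-129) - 4*(-123)/(-279) = -24768 - 4*(-123)*(-1)/279 = -24768 - 1*164/93 = -24768 - 164/93 = -2303588/93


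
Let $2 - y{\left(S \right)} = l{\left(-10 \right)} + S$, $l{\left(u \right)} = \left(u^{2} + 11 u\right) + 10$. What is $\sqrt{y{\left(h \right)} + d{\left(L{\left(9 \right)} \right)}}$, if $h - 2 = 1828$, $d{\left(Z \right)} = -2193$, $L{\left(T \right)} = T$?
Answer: $i \sqrt{4021} \approx 63.411 i$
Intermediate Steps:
$l{\left(u \right)} = 10 + u^{2} + 11 u$
$h = 1830$ ($h = 2 + 1828 = 1830$)
$y{\left(S \right)} = 2 - S$ ($y{\left(S \right)} = 2 - \left(\left(10 + \left(-10\right)^{2} + 11 \left(-10\right)\right) + S\right) = 2 - \left(\left(10 + 100 - 110\right) + S\right) = 2 - \left(0 + S\right) = 2 - S$)
$\sqrt{y{\left(h \right)} + d{\left(L{\left(9 \right)} \right)}} = \sqrt{\left(2 - 1830\right) - 2193} = \sqrt{-1828 - 2193} = \sqrt{-4021} = i \sqrt{4021}$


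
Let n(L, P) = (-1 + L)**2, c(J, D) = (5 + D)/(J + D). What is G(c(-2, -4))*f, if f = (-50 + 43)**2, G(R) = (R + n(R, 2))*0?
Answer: 0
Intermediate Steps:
c(J, D) = (5 + D)/(D + J)
G(R) = 0 (G(R) = (R + (-1 + R)**2)*0 = 0)
f = 49 (f = (-7)**2 = 49)
G(c(-2, -4))*f = 0*49 = 0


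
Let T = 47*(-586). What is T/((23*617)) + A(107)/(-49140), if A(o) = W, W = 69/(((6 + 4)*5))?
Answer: -22557224393/11622429000 ≈ -1.9408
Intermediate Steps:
W = 69/50 (W = 69/((10*5)) = 69/50 ≈ 1.3800)
T = -27542
A(o) = 69/50
T/((23*617)) + A(107)/(-49140) = -27542/(23*617) + (69/50)/(-49140) = -27542/14191 + (69/50)*(-1/49140) = -27542*1/14191 - 23/819000 = -27542/14191 - 23/819000 = -22557224393/11622429000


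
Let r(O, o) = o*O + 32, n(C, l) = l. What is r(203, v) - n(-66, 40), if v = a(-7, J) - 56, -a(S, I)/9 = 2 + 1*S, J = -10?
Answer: -2241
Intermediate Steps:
a(S, I) = -18 - 9*S (a(S, I) = -9*(2 + 1*S) = -9*(2 + S) = -18 - 9*S)
v = -11 (v = (-18 - 9*(-7)) - 56 = (-18 + 63) - 56 = 45 - 56 = -11)
r(O, o) = 32 + O*o (r(O, o) = O*o + 32 = 32 + O*o)
r(203, v) - n(-66, 40) = (32 + 203*(-11)) - 1*40 = (32 - 2233) - 40 = -2201 - 40 = -2241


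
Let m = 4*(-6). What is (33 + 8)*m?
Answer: -984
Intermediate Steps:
m = -24
(33 + 8)*m = (33 + 8)*(-24) = 41*(-24) = -984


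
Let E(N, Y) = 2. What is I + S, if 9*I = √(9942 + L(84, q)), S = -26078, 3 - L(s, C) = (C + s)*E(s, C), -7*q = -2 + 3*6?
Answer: -26078 + √479297/63 ≈ -26067.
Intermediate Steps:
q = -16/7 (q = -(-2 + 3*6)/7 = -(-2 + 18)/7 = -⅐*16 = -16/7 ≈ -2.2857)
L(s, C) = 3 - 2*C - 2*s (L(s, C) = 3 - (C + s)*2 = 3 - (2*C + 2*s) = 3 + (-2*C - 2*s) = 3 - 2*C - 2*s)
I = √479297/63 (I = √(9942 + (3 - 2*(-16/7) - 2*84))/9 = √(9942 + (3 + 32/7 - 168))/9 = √(9942 - 1123/7)/9 = √(68471/7)/9 = (√479297/7)/9 = √479297/63 ≈ 10.989)
I + S = √479297/63 - 26078 = -26078 + √479297/63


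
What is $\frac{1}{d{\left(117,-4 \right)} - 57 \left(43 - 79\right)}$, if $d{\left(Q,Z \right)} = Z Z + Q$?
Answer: $\frac{1}{2185} \approx 0.00045767$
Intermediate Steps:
$d{\left(Q,Z \right)} = Q + Z^{2}$ ($d{\left(Q,Z \right)} = Z^{2} + Q = Q + Z^{2}$)
$\frac{1}{d{\left(117,-4 \right)} - 57 \left(43 - 79\right)} = \frac{1}{\left(117 + \left(-4\right)^{2}\right) - 57 \left(43 - 79\right)} = \frac{1}{\left(117 + 16\right) - -2052} = \frac{1}{133 + 2052} = \frac{1}{2185}$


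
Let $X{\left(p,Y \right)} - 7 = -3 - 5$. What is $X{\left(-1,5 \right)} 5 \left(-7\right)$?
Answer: $35$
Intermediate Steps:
$X{\left(p,Y \right)} = -1$ ($X{\left(p,Y \right)} = 7 - 8 = -1$)
$X{\left(-1,5 \right)} 5 \left(-7\right) = \left(-1\right) 5 \left(-7\right) = \left(-5\right) \left(-7\right) = 35$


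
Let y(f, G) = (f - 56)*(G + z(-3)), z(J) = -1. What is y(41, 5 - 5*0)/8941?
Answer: -60/8941 ≈ -0.0067107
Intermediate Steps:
y(f, G) = (-1 + G)*(-56 + f) (y(f, G) = (f - 56)*(G - 1) = (-56 + f)*(-1 + G) = (-1 + G)*(-56 + f))
y(41, 5 - 5*0)/8941 = (56 - 1*41 - 56*(5 - 5*0) + (5 - 5*0)*41)/8941 = (56 - 41 - 56*(5 + 0) + (5 + 0)*41)*(1/8941) = (56 - 41 - 56*5 + 5*41)*(1/8941) = (56 - 41 - 280 + 205)*(1/8941) = -60*1/8941 = -60/8941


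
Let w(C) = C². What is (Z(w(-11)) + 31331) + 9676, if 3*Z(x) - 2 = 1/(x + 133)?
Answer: 31247843/762 ≈ 41008.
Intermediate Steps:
Z(x) = ⅔ + 1/(3*(133 + x)) (Z(x) = ⅔ + 1/(3*(x + 133)) = ⅔ + 1/(3*(133 + x)))
(Z(w(-11)) + 31331) + 9676 = ((267 + 2*(-11)²)/(3*(133 + (-11)²)) + 31331) + 9676 = ((267 + 2*121)/(3*(133 + 121)) + 31331) + 9676 = ((⅓)*(267 + 242)/254 + 31331) + 9676 = ((⅓)*(1/254)*509 + 31331) + 9676 = (509/762 + 31331) + 9676 = 23874731/762 + 9676 = 31247843/762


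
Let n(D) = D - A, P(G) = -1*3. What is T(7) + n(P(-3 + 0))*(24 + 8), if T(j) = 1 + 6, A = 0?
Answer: -89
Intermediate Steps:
P(G) = -3
T(j) = 7
n(D) = D (n(D) = D - 1*0 = D + 0 = D)
T(7) + n(P(-3 + 0))*(24 + 8) = 7 - 3*(24 + 8) = 7 - 3*32 = 7 - 96 = -89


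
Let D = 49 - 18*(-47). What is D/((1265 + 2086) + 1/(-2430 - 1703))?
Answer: 3699035/13849682 ≈ 0.26708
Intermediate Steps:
D = 895 (D = 49 + 846 = 895)
D/((1265 + 2086) + 1/(-2430 - 1703)) = 895/((1265 + 2086) + 1/(-2430 - 1703)) = 895/(3351 + 1/(-4133)) = 895/(3351 - 1/4133) = 895/(13849682/4133) = 895*(4133/13849682) = 3699035/13849682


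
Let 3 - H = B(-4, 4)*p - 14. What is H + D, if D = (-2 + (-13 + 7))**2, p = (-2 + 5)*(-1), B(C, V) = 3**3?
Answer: 162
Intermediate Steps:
B(C, V) = 27
p = -3 (p = 3*(-1) = -3)
H = 98 (H = 3 - (27*(-3) - 14) = 3 - (-81 - 14) = 3 - 1*(-95) = 3 + 95 = 98)
D = 64 (D = (-2 - 6)**2 = (-8)**2 = 64)
H + D = 98 + 64 = 162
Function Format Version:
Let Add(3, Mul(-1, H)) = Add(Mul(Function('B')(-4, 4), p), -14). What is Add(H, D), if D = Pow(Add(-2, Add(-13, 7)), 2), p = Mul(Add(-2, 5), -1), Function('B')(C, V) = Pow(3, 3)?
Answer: 162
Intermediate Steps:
Function('B')(C, V) = 27
p = -3 (p = Mul(3, -1) = -3)
H = 98 (H = Add(3, Mul(-1, Add(Mul(27, -3), -14))) = Add(3, Mul(-1, Add(-81, -14))) = Add(3, Mul(-1, -95)) = Add(3, 95) = 98)
D = 64 (D = Pow(Add(-2, -6), 2) = Pow(-8, 2) = 64)
Add(H, D) = Add(98, 64) = 162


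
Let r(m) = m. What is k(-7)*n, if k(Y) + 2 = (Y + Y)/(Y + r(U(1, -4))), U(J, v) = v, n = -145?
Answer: 1160/11 ≈ 105.45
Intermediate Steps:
k(Y) = -2 + 2*Y/(-4 + Y) (k(Y) = -2 + (Y + Y)/(Y - 4) = -2 + (2*Y)/(-4 + Y) = -2 + 2*Y/(-4 + Y))
k(-7)*n = (8/(-4 - 7))*(-145) = (8/(-11))*(-145) = (8*(-1/11))*(-145) = -8/11*(-145) = 1160/11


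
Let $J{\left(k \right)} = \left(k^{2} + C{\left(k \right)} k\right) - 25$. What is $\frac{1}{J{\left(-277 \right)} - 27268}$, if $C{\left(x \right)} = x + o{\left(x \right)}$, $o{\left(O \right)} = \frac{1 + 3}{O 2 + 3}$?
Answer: $\frac{551}{69518023} \approx 7.926 \cdot 10^{-6}$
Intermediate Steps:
$o{\left(O \right)} = \frac{4}{3 + 2 O}$ ($o{\left(O \right)} = \frac{4}{2 O + 3} = \frac{4}{3 + 2 O}$)
$C{\left(x \right)} = x + \frac{4}{3 + 2 x}$
$J{\left(k \right)} = -25 + k^{2} + k \left(k + \frac{4}{3 + 2 k}\right)$ ($J{\left(k \right)} = \left(k^{2} + \left(k + \frac{4}{3 + 2 k}\right) k\right) - 25 = \left(k^{2} + k \left(k + \frac{4}{3 + 2 k}\right)\right) - 25 = -25 + k^{2} + k \left(k + \frac{4}{3 + 2 k}\right)$)
$\frac{1}{J{\left(-277 \right)} - 27268} = \frac{1}{\frac{-75 - -12742 + 4 \left(-277\right)^{3} + 6 \left(-277\right)^{2}}{3 + 2 \left(-277\right)} - 27268} = \frac{1}{\frac{-75 + 12742 + 4 \left(-21253933\right) + 6 \cdot 76729}{3 - 554} - 27268} = \frac{1}{\frac{-75 + 12742 - 85015732 + 460374}{-551} - 27268} = \frac{1}{\left(- \frac{1}{551}\right) \left(-84542691\right) - 27268} = \frac{1}{\frac{84542691}{551} - 27268} = \frac{1}{\frac{69518023}{551}} = \frac{551}{69518023}$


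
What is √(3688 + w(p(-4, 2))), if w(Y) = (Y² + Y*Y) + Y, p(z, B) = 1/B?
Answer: √3689 ≈ 60.737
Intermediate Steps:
w(Y) = Y + 2*Y² (w(Y) = (Y² + Y²) + Y = 2*Y² + Y = Y + 2*Y²)
√(3688 + w(p(-4, 2))) = √(3688 + (1 + 2/2)/2) = √(3688 + (1 + 2*(½))/2) = √(3688 + (1 + 1)/2) = √(3688 + (½)*2) = √(3688 + 1) = √3689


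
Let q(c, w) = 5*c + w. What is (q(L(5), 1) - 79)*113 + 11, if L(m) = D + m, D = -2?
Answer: -7108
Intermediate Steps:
L(m) = -2 + m
q(c, w) = w + 5*c
(q(L(5), 1) - 79)*113 + 11 = ((1 + 5*(-2 + 5)) - 79)*113 + 11 = ((1 + 5*3) - 79)*113 + 11 = ((1 + 15) - 79)*113 + 11 = (16 - 79)*113 + 11 = -63*113 + 11 = -7119 + 11 = -7108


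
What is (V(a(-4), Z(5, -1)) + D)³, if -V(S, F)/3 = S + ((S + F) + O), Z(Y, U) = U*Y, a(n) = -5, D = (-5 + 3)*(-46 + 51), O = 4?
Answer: 12167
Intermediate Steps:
D = -10 (D = -2*5 = -10)
V(S, F) = -12 - 6*S - 3*F (V(S, F) = -3*(S + ((S + F) + 4)) = -3*(S + ((F + S) + 4)) = -3*(S + (4 + F + S)) = -3*(4 + F + 2*S) = -12 - 6*S - 3*F)
(V(a(-4), Z(5, -1)) + D)³ = ((-12 - 6*(-5) - (-3)*5) - 10)³ = ((-12 + 30 - 3*(-5)) - 10)³ = ((-12 + 30 + 15) - 10)³ = (33 - 10)³ = 23³ = 12167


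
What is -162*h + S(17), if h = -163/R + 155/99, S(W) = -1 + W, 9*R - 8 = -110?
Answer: -480137/187 ≈ -2567.6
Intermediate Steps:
R = -34/3 (R = 8/9 + (⅑)*(-110) = 8/9 - 110/9 = -34/3 ≈ -11.333)
h = 53681/3366 (h = -163/(-34/3) + 155/99 = -163*(-3/34) + 155*(1/99) = 489/34 + 155/99 = 53681/3366 ≈ 15.948)
-162*h + S(17) = -162*53681/3366 + (-1 + 17) = -483129/187 + 16 = -480137/187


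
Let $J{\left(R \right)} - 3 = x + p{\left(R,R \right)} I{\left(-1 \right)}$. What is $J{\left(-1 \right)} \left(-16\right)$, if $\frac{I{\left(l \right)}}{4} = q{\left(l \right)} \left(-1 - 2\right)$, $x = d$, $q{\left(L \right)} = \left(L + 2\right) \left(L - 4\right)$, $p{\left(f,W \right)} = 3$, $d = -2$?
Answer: $-2896$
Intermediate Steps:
$q{\left(L \right)} = \left(-4 + L\right) \left(2 + L\right)$ ($q{\left(L \right)} = \left(2 + L\right) \left(-4 + L\right) = \left(-4 + L\right) \left(2 + L\right)$)
$x = -2$
$I{\left(l \right)} = 96 - 12 l^{2} + 24 l$ ($I{\left(l \right)} = 4 \left(-8 + l^{2} - 2 l\right) \left(-1 - 2\right) = 4 \left(-8 + l^{2} - 2 l\right) \left(-3\right) = 4 \left(24 - 3 l^{2} + 6 l\right) = 96 - 12 l^{2} + 24 l$)
$J{\left(R \right)} = 181$ ($J{\left(R \right)} = 3 - \left(2 - 3 \left(96 - 12 \left(-1\right)^{2} + 24 \left(-1\right)\right)\right) = 3 - \left(2 - 3 \left(96 - 12 - 24\right)\right) = 3 + \left(-2 + 3 \cdot 60\right) = 3 + \left(-2 + 180\right) = 3 + 178 = 181$)
$J{\left(-1 \right)} \left(-16\right) = 181 \left(-16\right) = -2896$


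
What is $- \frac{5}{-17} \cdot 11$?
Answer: $\frac{55}{17} \approx 3.2353$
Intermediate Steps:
$- \frac{5}{-17} \cdot 11 = \left(-5\right) \left(- \frac{1}{17}\right) 11 = \frac{5}{17} \cdot 11 = \frac{55}{17}$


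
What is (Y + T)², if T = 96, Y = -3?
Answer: 8649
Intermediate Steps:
(Y + T)² = (-3 + 96)² = 93² = 8649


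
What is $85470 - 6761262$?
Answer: $-6675792$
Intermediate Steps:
$85470 - 6761262 = -6675792$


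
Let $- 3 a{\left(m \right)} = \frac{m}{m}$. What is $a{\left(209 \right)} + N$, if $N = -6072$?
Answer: $- \frac{18217}{3} \approx -6072.3$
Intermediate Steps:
$a{\left(m \right)} = - \frac{1}{3}$ ($a{\left(m \right)} = - \frac{m \frac{1}{m}}{3} = \left(- \frac{1}{3}\right) 1 = - \frac{1}{3}$)
$a{\left(209 \right)} + N = - \frac{1}{3} - 6072 = - \frac{18217}{3}$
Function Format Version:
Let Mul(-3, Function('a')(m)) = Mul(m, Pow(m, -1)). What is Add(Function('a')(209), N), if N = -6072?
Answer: Rational(-18217, 3) ≈ -6072.3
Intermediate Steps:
Function('a')(m) = Rational(-1, 3) (Function('a')(m) = Mul(Rational(-1, 3), Mul(m, Pow(m, -1))) = Mul(Rational(-1, 3), 1) = Rational(-1, 3))
Add(Function('a')(209), N) = Add(Rational(-1, 3), -6072) = Rational(-18217, 3)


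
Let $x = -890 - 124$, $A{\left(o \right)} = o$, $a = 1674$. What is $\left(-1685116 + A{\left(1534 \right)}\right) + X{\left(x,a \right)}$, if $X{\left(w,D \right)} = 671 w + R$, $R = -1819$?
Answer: $-2365795$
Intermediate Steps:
$x = -1014$ ($x = -890 - 124 = -1014$)
$X{\left(w,D \right)} = -1819 + 671 w$ ($X{\left(w,D \right)} = 671 w - 1819 = -1819 + 671 w$)
$\left(-1685116 + A{\left(1534 \right)}\right) + X{\left(x,a \right)} = \left(-1685116 + 1534\right) + \left(-1819 + 671 \left(-1014\right)\right) = -1683582 - 682213 = -2365795$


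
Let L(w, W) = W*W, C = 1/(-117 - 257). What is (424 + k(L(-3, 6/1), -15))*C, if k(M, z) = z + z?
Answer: -197/187 ≈ -1.0535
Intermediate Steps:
C = -1/374 (C = 1/(-374) = -1/374 ≈ -0.0026738)
L(w, W) = W²
k(M, z) = 2*z
(424 + k(L(-3, 6/1), -15))*C = (424 + 2*(-15))*(-1/374) = (424 - 30)*(-1/374) = 394*(-1/374) = -197/187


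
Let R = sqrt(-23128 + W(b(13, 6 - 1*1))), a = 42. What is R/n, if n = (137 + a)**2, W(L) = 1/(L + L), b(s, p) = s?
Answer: I*sqrt(15634502)/833066 ≈ 0.0047464*I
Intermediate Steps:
W(L) = 1/(2*L)
n = 32041 (n = (137 + 42)**2 = 179**2 = 32041)
R = I*sqrt(15634502)/26 (R = sqrt(-23128 + (1/2)/13) = sqrt(-23128 + (1/2)*(1/13)) = sqrt(-23128 + 1/26) = sqrt(-601327/26) = I*sqrt(15634502)/26 ≈ 152.08*I)
R/n = (I*sqrt(15634502)/26)/32041 = (I*sqrt(15634502)/26)*(1/32041) = I*sqrt(15634502)/833066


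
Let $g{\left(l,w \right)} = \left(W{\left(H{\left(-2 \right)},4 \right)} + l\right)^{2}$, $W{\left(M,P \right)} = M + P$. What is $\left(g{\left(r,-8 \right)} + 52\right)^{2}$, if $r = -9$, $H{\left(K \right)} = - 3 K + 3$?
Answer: $4624$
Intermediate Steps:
$H{\left(K \right)} = 3 - 3 K$
$g{\left(l,w \right)} = \left(13 + l\right)^{2}$ ($g{\left(l,w \right)} = \left(\left(\left(3 - -6\right) + 4\right) + l\right)^{2} = \left(\left(\left(3 + 6\right) + 4\right) + l\right)^{2} = \left(\left(9 + 4\right) + l\right)^{2} = \left(13 + l\right)^{2}$)
$\left(g{\left(r,-8 \right)} + 52\right)^{2} = \left(\left(13 - 9\right)^{2} + 52\right)^{2} = \left(4^{2} + 52\right)^{2} = \left(16 + 52\right)^{2} = 68^{2} = 4624$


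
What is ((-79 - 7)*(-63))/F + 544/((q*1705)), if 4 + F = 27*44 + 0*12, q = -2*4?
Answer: 4578589/1009360 ≈ 4.5361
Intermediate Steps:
q = -8
F = 1184 (F = -4 + (27*44 + 0*12) = -4 + (1188 + 0) = -4 + 1188 = 1184)
((-79 - 7)*(-63))/F + 544/((q*1705)) = ((-79 - 7)*(-63))/1184 + 544/((-8*1705)) = -86*(-63)*(1/1184) + 544/(-13640) = 5418*(1/1184) + 544*(-1/13640) = 2709/592 - 68/1705 = 4578589/1009360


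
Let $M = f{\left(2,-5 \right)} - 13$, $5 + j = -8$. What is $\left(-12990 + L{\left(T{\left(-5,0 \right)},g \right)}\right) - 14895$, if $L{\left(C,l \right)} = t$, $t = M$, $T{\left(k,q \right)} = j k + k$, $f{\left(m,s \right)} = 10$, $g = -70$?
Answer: $-27888$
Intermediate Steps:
$j = -13$ ($j = -5 - 8 = -13$)
$T{\left(k,q \right)} = - 12 k$ ($T{\left(k,q \right)} = - 13 k + k = - 12 k$)
$M = -3$ ($M = 10 - 13 = -3$)
$t = -3$
$L{\left(C,l \right)} = -3$
$\left(-12990 + L{\left(T{\left(-5,0 \right)},g \right)}\right) - 14895 = \left(-12990 - 3\right) - 14895 = -12993 - 14895 = -27888$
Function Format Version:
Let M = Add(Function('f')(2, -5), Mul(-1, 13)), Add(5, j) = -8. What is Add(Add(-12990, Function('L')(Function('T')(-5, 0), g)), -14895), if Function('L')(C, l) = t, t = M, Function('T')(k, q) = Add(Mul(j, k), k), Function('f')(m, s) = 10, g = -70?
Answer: -27888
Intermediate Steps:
j = -13 (j = Add(-5, -8) = -13)
Function('T')(k, q) = Mul(-12, k) (Function('T')(k, q) = Add(Mul(-13, k), k) = Mul(-12, k))
M = -3 (M = Add(10, Mul(-1, 13)) = Add(10, -13) = -3)
t = -3
Function('L')(C, l) = -3
Add(Add(-12990, Function('L')(Function('T')(-5, 0), g)), -14895) = Add(Add(-12990, -3), -14895) = Add(-12993, -14895) = -27888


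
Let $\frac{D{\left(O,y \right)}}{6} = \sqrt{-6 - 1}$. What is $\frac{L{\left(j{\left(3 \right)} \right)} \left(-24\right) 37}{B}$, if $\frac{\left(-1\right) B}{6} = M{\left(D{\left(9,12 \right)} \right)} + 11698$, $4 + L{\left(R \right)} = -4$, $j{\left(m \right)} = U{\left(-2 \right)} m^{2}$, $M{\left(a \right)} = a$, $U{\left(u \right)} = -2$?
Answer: $- \frac{216413}{2138179} + \frac{111 i \sqrt{7}}{2138179} \approx -0.10121 + 0.00013735 i$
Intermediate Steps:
$D{\left(O,y \right)} = 6 i \sqrt{7}$ ($D{\left(O,y \right)} = 6 \sqrt{-6 - 1} = 6 \sqrt{-7} = 6 i \sqrt{7}$)
$j{\left(m \right)} = - 2 m^{2}$
$L{\left(R \right)} = -8$ ($L{\left(R \right)} = -4 - 4 = -8$)
$B = -70188 - 36 i \sqrt{7}$ ($B = - 6 \left(6 i \sqrt{7} + 11698\right) = - 6 \left(11698 + 6 i \sqrt{7}\right) = -70188 - 36 i \sqrt{7} \approx -70188.0 - 95.247 i$)
$\frac{L{\left(j{\left(3 \right)} \right)} \left(-24\right) 37}{B} = \frac{\left(-8\right) \left(-24\right) 37}{-70188 - 36 i \sqrt{7}} = \frac{192 \cdot 37}{-70188 - 36 i \sqrt{7}} = \frac{7104}{-70188 - 36 i \sqrt{7}}$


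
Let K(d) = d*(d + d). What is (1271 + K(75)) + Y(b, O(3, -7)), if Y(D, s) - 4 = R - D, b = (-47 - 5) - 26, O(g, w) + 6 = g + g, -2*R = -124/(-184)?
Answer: 1159445/92 ≈ 12603.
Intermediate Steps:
K(d) = 2*d**2 (K(d) = d*(2*d) = 2*d**2)
R = -31/92 (R = -(-62)/(-184) = -(-62)*(-1)/184 = -1/2*31/46 = -31/92 ≈ -0.33696)
O(g, w) = -6 + 2*g (O(g, w) = -6 + (g + g) = -6 + 2*g)
b = -78 (b = -52 - 26 = -78)
Y(D, s) = 337/92 - D (Y(D, s) = 4 + (-31/92 - D) = 337/92 - D)
(1271 + K(75)) + Y(b, O(3, -7)) = (1271 + 2*75**2) + (337/92 - 1*(-78)) = (1271 + 2*5625) + (337/92 + 78) = (1271 + 11250) + 7513/92 = 12521 + 7513/92 = 1159445/92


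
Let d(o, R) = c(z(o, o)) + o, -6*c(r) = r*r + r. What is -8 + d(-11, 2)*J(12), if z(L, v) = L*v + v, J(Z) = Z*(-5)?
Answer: 122752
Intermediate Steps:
J(Z) = -5*Z
z(L, v) = v + L*v
c(r) = -r/6 - r²/6 (c(r) = -(r*r + r)/6 = -(r² + r)/6 = -(r + r²)/6 = -r/6 - r²/6)
d(o, R) = o - o*(1 + o)*(1 + o*(1 + o))/6 (d(o, R) = -o*(1 + o)*(1 + o*(1 + o))/6 + o = o - o*(1 + o)*(1 + o*(1 + o))/6)
-8 + d(-11, 2)*J(12) = -8 + ((⅙)*(-11)*(6 - (1 - 11)*(1 - 11*(1 - 11))))*(-5*12) = -8 + ((⅙)*(-11)*(6 - 1*(-10)*(1 - 11*(-10))))*(-60) = -8 + ((⅙)*(-11)*(6 - 1*(-10)*(1 + 110)))*(-60) = -8 + ((⅙)*(-11)*(6 - 1*(-10)*111))*(-60) = -8 + ((⅙)*(-11)*(6 + 1110))*(-60) = -8 + ((⅙)*(-11)*1116)*(-60) = -8 - 2046*(-60) = -8 + 122760 = 122752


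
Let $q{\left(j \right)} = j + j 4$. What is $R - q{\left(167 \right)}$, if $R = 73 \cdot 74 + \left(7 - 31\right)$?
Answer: $4543$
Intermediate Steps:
$R = 5378$ ($R = 5402 - 24 = 5378$)
$q{\left(j \right)} = 5 j$ ($q{\left(j \right)} = j + 4 j = 5 j$)
$R - q{\left(167 \right)} = 5378 - 5 \cdot 167 = 5378 - 835 = 4543$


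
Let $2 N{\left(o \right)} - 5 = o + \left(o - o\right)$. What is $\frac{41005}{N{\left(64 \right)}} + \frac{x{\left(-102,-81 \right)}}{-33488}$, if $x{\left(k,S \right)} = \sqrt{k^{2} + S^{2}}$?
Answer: $\frac{82010}{69} - \frac{3 \sqrt{1885}}{33488} \approx 1188.5$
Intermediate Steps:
$N{\left(o \right)} = \frac{5}{2} + \frac{o}{2}$ ($N{\left(o \right)} = \frac{5}{2} + \frac{o + \left(o - o\right)}{2} = \frac{5}{2} + \frac{o + 0}{2} = \frac{5}{2} + \frac{o}{2}$)
$x{\left(k,S \right)} = \sqrt{S^{2} + k^{2}}$
$\frac{41005}{N{\left(64 \right)}} + \frac{x{\left(-102,-81 \right)}}{-33488} = \frac{41005}{\frac{5}{2} + \frac{1}{2} \cdot 64} + \frac{\sqrt{\left(-81\right)^{2} + \left(-102\right)^{2}}}{-33488} = \frac{41005}{\frac{5}{2} + 32} + \sqrt{6561 + 10404} \left(- \frac{1}{33488}\right) = \frac{41005}{\frac{69}{2}} + \sqrt{16965} \left(- \frac{1}{33488}\right) = 41005 \cdot \frac{2}{69} + 3 \sqrt{1885} \left(- \frac{1}{33488}\right) = \frac{82010}{69} - \frac{3 \sqrt{1885}}{33488}$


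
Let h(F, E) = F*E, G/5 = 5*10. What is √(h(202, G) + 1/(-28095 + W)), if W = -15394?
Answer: 3*√10612255840779/43489 ≈ 224.72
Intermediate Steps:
G = 250 (G = 5*(5*10) = 5*50 = 250)
h(F, E) = E*F
√(h(202, G) + 1/(-28095 + W)) = √(250*202 + 1/(-28095 - 15394)) = √(50500 + 1/(-43489)) = √(50500 - 1/43489) = √(2196194499/43489) = 3*√10612255840779/43489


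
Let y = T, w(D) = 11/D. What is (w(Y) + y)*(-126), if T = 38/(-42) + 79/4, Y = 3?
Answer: -5673/2 ≈ -2836.5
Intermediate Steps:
T = 1583/84 (T = 38*(-1/42) + 79*(1/4) = -19/21 + 79/4 = 1583/84 ≈ 18.845)
y = 1583/84 ≈ 18.845
(w(Y) + y)*(-126) = (11/3 + 1583/84)*(-126) = (1891/84)*(-126) = -5673/2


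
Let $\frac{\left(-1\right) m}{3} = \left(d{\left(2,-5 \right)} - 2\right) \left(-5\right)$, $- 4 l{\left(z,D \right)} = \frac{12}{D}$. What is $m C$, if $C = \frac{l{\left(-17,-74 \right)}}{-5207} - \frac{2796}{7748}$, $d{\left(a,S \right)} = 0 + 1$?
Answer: $\frac{4040146395}{746360966} \approx 5.4131$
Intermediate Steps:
$l{\left(z,D \right)} = - \frac{3}{D}$ ($l{\left(z,D \right)} = - \frac{12 \frac{1}{D}}{4} = - \frac{3}{D}$)
$d{\left(a,S \right)} = 1$
$C = - \frac{269343093}{746360966}$ ($C = \frac{\left(-3\right) \frac{1}{-74}}{-5207} - \frac{2796}{7748} = \left(-3\right) \left(- \frac{1}{74}\right) \left(- \frac{1}{5207}\right) - \frac{699}{1937} = \frac{3}{74} \left(- \frac{1}{5207}\right) - \frac{699}{1937} = - \frac{3}{385318} - \frac{699}{1937} = - \frac{269343093}{746360966} \approx -0.36088$)
$m = -15$ ($m = - 3 \left(1 - 2\right) \left(-5\right) = - 3 \left(\left(-1\right) \left(-5\right)\right) = \left(-3\right) 5 = -15$)
$m C = \left(-15\right) \left(- \frac{269343093}{746360966}\right) = \frac{4040146395}{746360966}$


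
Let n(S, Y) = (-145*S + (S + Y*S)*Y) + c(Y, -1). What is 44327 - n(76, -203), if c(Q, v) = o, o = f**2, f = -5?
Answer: -3061134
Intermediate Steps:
o = 25 (o = (-5)**2 = 25)
c(Q, v) = 25
n(S, Y) = 25 - 145*S + Y*(S + S*Y) (n(S, Y) = (-145*S + (S + Y*S)*Y) + 25 = (-145*S + (S + S*Y)*Y) + 25 = (-145*S + Y*(S + S*Y)) + 25 = 25 - 145*S + Y*(S + S*Y))
44327 - n(76, -203) = 44327 - (25 - 145*76 + 76*(-203) + 76*(-203)**2) = 44327 - (25 - 11020 - 15428 + 76*41209) = 44327 - (25 - 11020 - 15428 + 3131884) = 44327 - 1*3105461 = 44327 - 3105461 = -3061134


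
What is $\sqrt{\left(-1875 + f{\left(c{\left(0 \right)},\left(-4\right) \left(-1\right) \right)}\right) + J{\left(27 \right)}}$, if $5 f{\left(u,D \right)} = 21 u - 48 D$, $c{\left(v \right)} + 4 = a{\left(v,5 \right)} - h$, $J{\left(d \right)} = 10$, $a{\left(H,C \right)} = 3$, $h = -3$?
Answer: $i \sqrt{1895} \approx 43.532 i$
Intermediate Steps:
$c{\left(v \right)} = 2$ ($c{\left(v \right)} = -4 + \left(3 - -3\right) = -4 + \left(3 + 3\right) = -4 + 6 = 2$)
$f{\left(u,D \right)} = - \frac{48 D}{5} + \frac{21 u}{5}$ ($f{\left(u,D \right)} = \frac{21 u - 48 D}{5} = \frac{- 48 D + 21 u}{5} = - \frac{48 D}{5} + \frac{21 u}{5}$)
$\sqrt{\left(-1875 + f{\left(c{\left(0 \right)},\left(-4\right) \left(-1\right) \right)}\right) + J{\left(27 \right)}} = \sqrt{\left(-1875 + \left(- \frac{48 \left(\left(-4\right) \left(-1\right)\right)}{5} + \frac{21}{5} \cdot 2\right)\right) + 10} = \sqrt{\left(-1875 + \left(\left(- \frac{48}{5}\right) 4 + \frac{42}{5}\right)\right) + 10} = \sqrt{\left(-1875 + \left(- \frac{192}{5} + \frac{42}{5}\right)\right) + 10} = \sqrt{\left(-1875 - 30\right) + 10} = \sqrt{-1905 + 10} = \sqrt{-1895} = i \sqrt{1895}$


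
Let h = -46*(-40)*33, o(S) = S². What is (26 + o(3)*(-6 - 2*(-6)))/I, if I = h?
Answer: 1/759 ≈ 0.0013175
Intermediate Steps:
h = 60720 (h = 1840*33 = 60720)
I = 60720
(26 + o(3)*(-6 - 2*(-6)))/I = (26 + 3²*(-6 - 2*(-6)))/60720 = (26 + 9*(-6 + 12))*(1/60720) = (26 + 9*6)*(1/60720) = (26 + 54)*(1/60720) = 80*(1/60720) = 1/759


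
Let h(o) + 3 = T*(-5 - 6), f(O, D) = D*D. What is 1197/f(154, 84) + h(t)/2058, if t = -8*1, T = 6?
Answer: 747/5488 ≈ 0.13612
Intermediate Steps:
f(O, D) = D**2
t = -8
h(o) = -69 (h(o) = -3 + 6*(-5 - 6) = -3 + 6*(-11) = -3 - 66 = -69)
1197/f(154, 84) + h(t)/2058 = 1197/(84**2) - 69/2058 = 1197/7056 - 69*1/2058 = 1197*(1/7056) - 23/686 = 19/112 - 23/686 = 747/5488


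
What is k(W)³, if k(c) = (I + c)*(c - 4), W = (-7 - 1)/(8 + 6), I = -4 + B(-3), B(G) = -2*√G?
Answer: -775946240/117649 + 162791424*I*√3/16807 ≈ -6595.4 + 16777.0*I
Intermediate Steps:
I = -4 - 2*I*√3 ≈ -4.0 - 3.4641*I
W = -4/7 (W = -8/14 = -8*1/14 = -4/7 ≈ -0.57143)
k(c) = (-4 + c)*(-4 + c - 2*I*√3) (k(c) = ((-4 - 2*I*√3) + c)*(c - 4) = (-4 + c - 2*I*√3)*(-4 + c) = (-4 + c)*(-4 + c - 2*I*√3))
k(W)³ = (16 + (-4/7)² - 8*(-4/7) + 8*I*√3 - 2*I*(-4/7)*√3)³ = (16 + 16/49 + 32/7 + 8*I*√3 + 8*I*√3/7)³ = (1024/49 + 64*I*√3/7)³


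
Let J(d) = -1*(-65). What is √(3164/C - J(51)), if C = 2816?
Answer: I*√494659/88 ≈ 7.9923*I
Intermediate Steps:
J(d) = 65
√(3164/C - J(51)) = √(3164/2816 - 1*65) = √(3164*(1/2816) - 65) = √(791/704 - 65) = √(-44969/704) = I*√494659/88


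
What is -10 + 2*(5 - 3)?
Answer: -6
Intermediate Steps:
-10 + 2*(5 - 3) = -10 + 2*2 = -10 + 4 = -6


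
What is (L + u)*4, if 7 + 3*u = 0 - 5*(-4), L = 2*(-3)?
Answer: -20/3 ≈ -6.6667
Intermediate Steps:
L = -6
u = 13/3 (u = -7/3 + (0 - 5*(-4))/3 = -7/3 + (0 + 20)/3 = -7/3 + (⅓)*20 = -7/3 + 20/3 = 13/3 ≈ 4.3333)
(L + u)*4 = (-6 + 13/3)*4 = -5/3*4 = -20/3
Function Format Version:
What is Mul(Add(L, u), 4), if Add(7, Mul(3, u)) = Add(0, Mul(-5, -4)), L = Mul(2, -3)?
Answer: Rational(-20, 3) ≈ -6.6667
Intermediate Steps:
L = -6
u = Rational(13, 3) (u = Add(Rational(-7, 3), Mul(Rational(1, 3), Add(0, Mul(-5, -4)))) = Add(Rational(-7, 3), Mul(Rational(1, 3), Add(0, 20))) = Add(Rational(-7, 3), Mul(Rational(1, 3), 20)) = Add(Rational(-7, 3), Rational(20, 3)) = Rational(13, 3) ≈ 4.3333)
Mul(Add(L, u), 4) = Mul(Add(-6, Rational(13, 3)), 4) = Mul(Rational(-5, 3), 4) = Rational(-20, 3)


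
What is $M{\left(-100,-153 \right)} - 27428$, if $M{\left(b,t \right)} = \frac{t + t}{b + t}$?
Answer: $- \frac{6938978}{253} \approx -27427.0$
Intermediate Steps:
$M{\left(b,t \right)} = \frac{2 t}{b + t}$
$M{\left(-100,-153 \right)} - 27428 = 2 \left(-153\right) \frac{1}{-100 - 153} - 27428 = 2 \left(-153\right) \frac{1}{-253} - 27428 = 2 \left(-153\right) \left(- \frac{1}{253}\right) - 27428 = \frac{306}{253} - 27428 = - \frac{6938978}{253}$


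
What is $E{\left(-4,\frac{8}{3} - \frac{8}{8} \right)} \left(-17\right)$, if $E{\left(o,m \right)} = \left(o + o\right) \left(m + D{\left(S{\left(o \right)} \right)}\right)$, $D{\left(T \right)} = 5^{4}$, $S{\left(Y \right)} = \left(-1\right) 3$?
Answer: $\frac{255680}{3} \approx 85227.0$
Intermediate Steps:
$S{\left(Y \right)} = -3$
$D{\left(T \right)} = 625$
$E{\left(o,m \right)} = 2 o \left(625 + m\right)$ ($E{\left(o,m \right)} = \left(o + o\right) \left(m + 625\right) = 2 o \left(625 + m\right)$)
$E{\left(-4,\frac{8}{3} - \frac{8}{8} \right)} \left(-17\right) = 2 \left(-4\right) \left(625 + \left(\frac{8}{3} - \frac{8}{8}\right)\right) \left(-17\right) = 2 \left(-4\right) \left(625 + \left(8 \cdot \frac{1}{3} - 1\right)\right) \left(-17\right) = 2 \left(-4\right) \left(625 + \left(\frac{8}{3} - 1\right)\right) \left(-17\right) = 2 \left(-4\right) \left(625 + \frac{5}{3}\right) \left(-17\right) = 2 \left(-4\right) \frac{1880}{3} \left(-17\right) = \left(- \frac{15040}{3}\right) \left(-17\right) = \frac{255680}{3}$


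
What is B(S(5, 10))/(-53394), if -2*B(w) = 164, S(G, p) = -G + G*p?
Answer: 41/26697 ≈ 0.0015358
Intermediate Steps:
B(w) = -82 (B(w) = -1/2*164 = -82)
B(S(5, 10))/(-53394) = -82/(-53394) = -82*(-1/53394) = 41/26697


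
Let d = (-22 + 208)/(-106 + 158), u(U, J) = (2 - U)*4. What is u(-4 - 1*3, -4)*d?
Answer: 1674/13 ≈ 128.77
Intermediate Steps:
u(U, J) = 8 - 4*U
d = 93/26 (d = 186/52 = 186*(1/52) = 93/26 ≈ 3.5769)
u(-4 - 1*3, -4)*d = (8 - 4*(-4 - 1*3))*(93/26) = (8 - 4*(-4 - 3))*(93/26) = (8 - 4*(-7))*(93/26) = (8 + 28)*(93/26) = 36*(93/26) = 1674/13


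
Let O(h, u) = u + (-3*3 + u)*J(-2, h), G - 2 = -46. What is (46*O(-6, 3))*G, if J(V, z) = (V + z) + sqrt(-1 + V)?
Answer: -103224 + 12144*I*sqrt(3) ≈ -1.0322e+5 + 21034.0*I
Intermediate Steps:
G = -44 (G = 2 - 46 = -44)
J(V, z) = V + z + sqrt(-1 + V)
O(h, u) = u + (-9 + u)*(-2 + h + I*sqrt(3)) (O(h, u) = u + (-3*3 + u)*(-2 + h + sqrt(-1 - 2)) = u + (-9 + u)*(-2 + h + sqrt(-3)) = u + (-9 + u)*(-2 + h + I*sqrt(3)))
(46*O(-6, 3))*G = (46*(18 + 3 - 9*(-6) + 3*(-2 - 6 + I*sqrt(3)) - 9*I*sqrt(3)))*(-44) = (46*(18 + 3 + 54 + 3*(-8 + I*sqrt(3)) - 9*I*sqrt(3)))*(-44) = (46*(18 + 3 + 54 + (-24 + 3*I*sqrt(3)) - 9*I*sqrt(3)))*(-44) = (46*(51 - 6*I*sqrt(3)))*(-44) = (2346 - 276*I*sqrt(3))*(-44) = -103224 + 12144*I*sqrt(3)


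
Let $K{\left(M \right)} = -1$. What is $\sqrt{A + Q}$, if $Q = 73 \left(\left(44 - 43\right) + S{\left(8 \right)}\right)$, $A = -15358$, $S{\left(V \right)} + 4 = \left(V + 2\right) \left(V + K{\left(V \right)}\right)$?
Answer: $3 i \sqrt{1163} \approx 102.31 i$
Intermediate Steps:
$S{\left(V \right)} = -4 + \left(-1 + V\right) \left(2 + V\right)$ ($S{\left(V \right)} = -4 + \left(V + 2\right) \left(V - 1\right) = -4 + \left(2 + V\right) \left(-1 + V\right) = -4 + \left(-1 + V\right) \left(2 + V\right)$)
$Q = 4891$ ($Q = 73 \left(\left(44 - 43\right) + \left(-6 + 8 + 8^{2}\right)\right) = 73 \left(\left(44 - 43\right) + \left(-6 + 8 + 64\right)\right) = 73 \left(1 + 66\right) = 73 \cdot 67 = 4891$)
$\sqrt{A + Q} = \sqrt{-15358 + 4891} = \sqrt{-10467} = 3 i \sqrt{1163}$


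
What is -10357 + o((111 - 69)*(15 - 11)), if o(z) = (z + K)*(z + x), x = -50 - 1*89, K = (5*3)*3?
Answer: -4180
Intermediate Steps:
K = 45 (K = 15*3 = 45)
x = -139 (x = -50 - 89 = -139)
o(z) = (-139 + z)*(45 + z) (o(z) = (z + 45)*(z - 139) = (45 + z)*(-139 + z) = (-139 + z)*(45 + z))
-10357 + o((111 - 69)*(15 - 11)) = -10357 + (-6255 + ((111 - 69)*(15 - 11))² - 94*(111 - 69)*(15 - 11)) = -10357 + (-6255 + (42*4)² - 3948*4) = -10357 + (-6255 + 168² - 94*168) = -10357 + (-6255 + 28224 - 15792) = -10357 + 6177 = -4180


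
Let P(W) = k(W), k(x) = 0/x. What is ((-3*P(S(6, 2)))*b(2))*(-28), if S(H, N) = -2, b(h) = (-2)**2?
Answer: 0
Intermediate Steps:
b(h) = 4
k(x) = 0
P(W) = 0
((-3*P(S(6, 2)))*b(2))*(-28) = (-3*0*4)*(-28) = (0*4)*(-28) = 0*(-28) = 0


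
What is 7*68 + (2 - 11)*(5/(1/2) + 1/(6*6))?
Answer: 1543/4 ≈ 385.75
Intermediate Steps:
7*68 + (2 - 11)*(5/(1/2) + 1/(6*6)) = 476 - 9*(5/(½) + (⅙)*(⅙)) = 476 - 9*(5*2 + 1/36) = 476 - 9*(10 + 1/36) = 476 - 9*361/36 = 476 - 361/4 = 1543/4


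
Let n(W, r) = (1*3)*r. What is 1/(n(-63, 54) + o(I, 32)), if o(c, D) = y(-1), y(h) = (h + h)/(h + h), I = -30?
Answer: 1/163 ≈ 0.0061350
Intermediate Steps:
n(W, r) = 3*r
y(h) = 1 (y(h) = (2*h)/((2*h)) = (2*h)*(1/(2*h)) = 1)
o(c, D) = 1
1/(n(-63, 54) + o(I, 32)) = 1/(3*54 + 1) = 1/(162 + 1) = 1/163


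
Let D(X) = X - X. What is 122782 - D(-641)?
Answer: 122782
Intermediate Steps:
D(X) = 0
122782 - D(-641) = 122782 - 1*0 = 122782 + 0 = 122782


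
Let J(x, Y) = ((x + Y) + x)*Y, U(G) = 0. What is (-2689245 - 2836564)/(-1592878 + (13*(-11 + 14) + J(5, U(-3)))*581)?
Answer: 5525809/1570219 ≈ 3.5191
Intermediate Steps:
J(x, Y) = Y*(Y + 2*x) (J(x, Y) = ((Y + x) + x)*Y = (Y + 2*x)*Y = Y*(Y + 2*x))
(-2689245 - 2836564)/(-1592878 + (13*(-11 + 14) + J(5, U(-3)))*581) = (-2689245 - 2836564)/(-1592878 + (13*(-11 + 14) + 0*(0 + 2*5))*581) = -5525809/(-1592878 + (13*3 + 0*(0 + 10))*581) = -5525809/(-1592878 + (39 + 0*10)*581) = -5525809/(-1592878 + (39 + 0)*581) = -5525809/(-1592878 + 39*581) = -5525809/(-1592878 + 22659) = -5525809/(-1570219) = -5525809*(-1/1570219) = 5525809/1570219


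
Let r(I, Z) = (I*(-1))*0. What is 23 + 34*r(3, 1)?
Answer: 23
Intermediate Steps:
r(I, Z) = 0 (r(I, Z) = -I*0 = 0)
23 + 34*r(3, 1) = 23 + 34*0 = 23 + 0 = 23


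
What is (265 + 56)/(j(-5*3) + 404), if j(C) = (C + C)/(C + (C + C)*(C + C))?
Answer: 18939/23834 ≈ 0.79462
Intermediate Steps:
j(C) = 2*C/(C + 4*C²) (j(C) = (2*C)/(C + (2*C)*(2*C)) = (2*C)/(C + 4*C²) = 2*C/(C + 4*C²))
(265 + 56)/(j(-5*3) + 404) = (265 + 56)/(2/(1 + 4*(-5*3)) + 404) = 321/(2/(1 + 4*(-15)) + 404) = 321/(2/(1 - 60) + 404) = 321/(2/(-59) + 404) = 321/(2*(-1/59) + 404) = 321/(-2/59 + 404) = 321/(23834/59) = 321*(59/23834) = 18939/23834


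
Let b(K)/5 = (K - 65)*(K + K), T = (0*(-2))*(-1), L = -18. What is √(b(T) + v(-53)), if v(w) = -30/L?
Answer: √15/3 ≈ 1.2910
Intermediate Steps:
v(w) = 5/3 (v(w) = -30/(-18) = -30*(-1/18) = 5/3)
T = 0 (T = 0*(-1) = 0)
b(K) = 10*K*(-65 + K) (b(K) = 5*((K - 65)*(K + K)) = 5*((-65 + K)*(2*K)) = 5*(2*K*(-65 + K)) = 10*K*(-65 + K))
√(b(T) + v(-53)) = √(10*0*(-65 + 0) + 5/3) = √(10*0*(-65) + 5/3) = √(0 + 5/3) = √(5/3) = √15/3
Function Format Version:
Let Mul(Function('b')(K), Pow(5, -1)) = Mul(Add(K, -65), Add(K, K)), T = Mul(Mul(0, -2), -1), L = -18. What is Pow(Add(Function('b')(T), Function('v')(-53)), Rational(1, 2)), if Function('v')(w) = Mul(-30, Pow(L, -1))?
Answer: Mul(Rational(1, 3), Pow(15, Rational(1, 2))) ≈ 1.2910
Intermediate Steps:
Function('v')(w) = Rational(5, 3) (Function('v')(w) = Mul(-30, Pow(-18, -1)) = Mul(-30, Rational(-1, 18)) = Rational(5, 3))
T = 0 (T = Mul(0, -1) = 0)
Function('b')(K) = Mul(10, K, Add(-65, K)) (Function('b')(K) = Mul(5, Mul(Add(K, -65), Add(K, K))) = Mul(5, Mul(Add(-65, K), Mul(2, K))) = Mul(5, Mul(2, K, Add(-65, K))) = Mul(10, K, Add(-65, K)))
Pow(Add(Function('b')(T), Function('v')(-53)), Rational(1, 2)) = Pow(Add(Mul(10, 0, Add(-65, 0)), Rational(5, 3)), Rational(1, 2)) = Pow(Add(Mul(10, 0, -65), Rational(5, 3)), Rational(1, 2)) = Pow(Add(0, Rational(5, 3)), Rational(1, 2)) = Pow(Rational(5, 3), Rational(1, 2)) = Mul(Rational(1, 3), Pow(15, Rational(1, 2)))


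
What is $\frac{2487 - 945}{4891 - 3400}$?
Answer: $\frac{514}{497} \approx 1.0342$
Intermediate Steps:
$\frac{2487 - 945}{4891 - 3400} = \frac{1542}{1491} = 1542 \cdot \frac{1}{1491} = \frac{514}{497}$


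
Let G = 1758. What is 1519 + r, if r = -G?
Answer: -239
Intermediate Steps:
r = -1758 (r = -1*1758 = -1758)
1519 + r = 1519 - 1758 = -239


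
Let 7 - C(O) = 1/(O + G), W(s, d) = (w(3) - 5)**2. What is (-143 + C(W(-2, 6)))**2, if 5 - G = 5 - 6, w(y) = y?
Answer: 1852321/100 ≈ 18523.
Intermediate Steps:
G = 6 (G = 5 - (5 - 6) = 5 - 1*(-1) = 5 + 1 = 6)
W(s, d) = 4 (W(s, d) = (3 - 5)**2 = (-2)**2 = 4)
C(O) = 7 - 1/(6 + O) (C(O) = 7 - 1/(O + 6) = 7 - 1/(6 + O))
(-143 + C(W(-2, 6)))**2 = (-143 + (41 + 7*4)/(6 + 4))**2 = (-143 + (41 + 28)/10)**2 = (-143 + (1/10)*69)**2 = (-143 + 69/10)**2 = (-1361/10)**2 = 1852321/100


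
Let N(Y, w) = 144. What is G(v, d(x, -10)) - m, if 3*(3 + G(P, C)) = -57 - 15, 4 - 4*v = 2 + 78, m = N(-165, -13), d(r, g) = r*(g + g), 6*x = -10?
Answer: -171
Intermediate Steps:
x = -5/3 (x = (1/6)*(-10) = -5/3 ≈ -1.6667)
d(r, g) = 2*g*r (d(r, g) = r*(2*g) = 2*g*r)
m = 144
v = -19 (v = 1 - (2 + 78)/4 = 1 - 1/4*80 = 1 - 20 = -19)
G(P, C) = -27 (G(P, C) = -3 + (-57 - 15)/3 = -3 + (1/3)*(-72) = -3 - 24 = -27)
G(v, d(x, -10)) - m = -27 - 1*144 = -27 - 144 = -171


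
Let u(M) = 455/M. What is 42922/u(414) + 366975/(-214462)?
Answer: 3810760143471/97580210 ≈ 39053.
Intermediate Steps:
42922/u(414) + 366975/(-214462) = 42922/((455/414)) + 366975/(-214462) = 42922/((455*(1/414))) + 366975*(-1/214462) = 42922/(455/414) - 366975/214462 = 42922*(414/455) - 366975/214462 = 17769708/455 - 366975/214462 = 3810760143471/97580210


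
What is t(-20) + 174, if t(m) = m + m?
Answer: 134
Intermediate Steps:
t(m) = 2*m
t(-20) + 174 = 2*(-20) + 174 = -40 + 174 = 134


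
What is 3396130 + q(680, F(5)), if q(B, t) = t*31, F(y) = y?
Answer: 3396285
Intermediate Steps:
q(B, t) = 31*t
3396130 + q(680, F(5)) = 3396130 + 31*5 = 3396130 + 155 = 3396285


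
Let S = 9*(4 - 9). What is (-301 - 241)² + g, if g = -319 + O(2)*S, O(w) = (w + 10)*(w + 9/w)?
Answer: 289935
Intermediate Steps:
S = -45 (S = 9*(-5) = -45)
O(w) = (10 + w)*(w + 9/w)
g = -3829 (g = -319 + (9 + 2² + 10*2 + 90/2)*(-45) = -319 + (9 + 4 + 20 + 90*(½))*(-45) = -319 + (9 + 4 + 20 + 45)*(-45) = -319 + 78*(-45) = -319 - 3510 = -3829)
(-301 - 241)² + g = (-301 - 241)² - 3829 = (-542)² - 3829 = 293764 - 3829 = 289935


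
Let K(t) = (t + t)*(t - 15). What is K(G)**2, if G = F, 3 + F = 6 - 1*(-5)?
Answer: 12544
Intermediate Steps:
F = 8 (F = -3 + (6 - 1*(-5)) = -3 + (6 + 5) = -3 + 11 = 8)
G = 8
K(t) = 2*t*(-15 + t) (K(t) = (2*t)*(-15 + t) = 2*t*(-15 + t))
K(G)**2 = (2*8*(-15 + 8))**2 = (2*8*(-7))**2 = (-112)**2 = 12544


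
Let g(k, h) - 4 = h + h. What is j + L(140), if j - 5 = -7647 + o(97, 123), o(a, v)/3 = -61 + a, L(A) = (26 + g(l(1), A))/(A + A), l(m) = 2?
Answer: -210921/28 ≈ -7532.9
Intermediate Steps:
g(k, h) = 4 + 2*h (g(k, h) = 4 + (h + h) = 4 + 2*h)
L(A) = (30 + 2*A)/(2*A) (L(A) = (26 + (4 + 2*A))/(A + A) = (30 + 2*A)/((2*A)) = (30 + 2*A)*(1/(2*A)) = (30 + 2*A)/(2*A))
o(a, v) = -183 + 3*a (o(a, v) = 3*(-61 + a) = -183 + 3*a)
j = -7534 (j = 5 + (-7647 + (-183 + 3*97)) = 5 + (-7647 + (-183 + 291)) = 5 + (-7647 + 108) = 5 - 7539 = -7534)
j + L(140) = -7534 + (15 + 140)/140 = -7534 + (1/140)*155 = -7534 + 31/28 = -210921/28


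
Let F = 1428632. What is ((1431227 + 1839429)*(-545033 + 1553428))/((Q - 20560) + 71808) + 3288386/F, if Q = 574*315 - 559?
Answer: 2355895378570365227/165363439684 ≈ 1.4247e+7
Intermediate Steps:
Q = 180251 (Q = 180810 - 559 = 180251)
((1431227 + 1839429)*(-545033 + 1553428))/((Q - 20560) + 71808) + 3288386/F = ((1431227 + 1839429)*(-545033 + 1553428))/((180251 - 20560) + 71808) + 3288386/1428632 = (3270656*1008395)/(159691 + 71808) + 3288386*(1/1428632) = 3298113157120/231499 + 1644193/714316 = 2355895378570365227/165363439684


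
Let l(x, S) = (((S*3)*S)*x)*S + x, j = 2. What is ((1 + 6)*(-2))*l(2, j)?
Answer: -700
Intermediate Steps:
l(x, S) = x + 3*x*S³ (l(x, S) = (((3*S)*S)*x)*S + x = ((3*S²)*x)*S + x = (3*x*S²)*S + x = 3*x*S³ + x = x + 3*x*S³)
((1 + 6)*(-2))*l(2, j) = ((1 + 6)*(-2))*(2*(1 + 3*2³)) = (7*(-2))*(2*(1 + 3*8)) = -28*(1 + 24) = -28*25 = -14*50 = -700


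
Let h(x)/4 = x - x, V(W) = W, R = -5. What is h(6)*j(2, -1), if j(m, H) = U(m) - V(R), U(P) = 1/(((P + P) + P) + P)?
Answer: 0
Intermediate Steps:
h(x) = 0 (h(x) = 4*(x - x) = 4*0 = 0)
U(P) = 1/(4*P) (U(P) = 1/((2*P + P) + P) = 1/(3*P + P) = 1/(4*P))
j(m, H) = 5 + 1/(4*m) (j(m, H) = 1/(4*m) - 1*(-5) = 1/(4*m) + 5 = 5 + 1/(4*m))
h(6)*j(2, -1) = 0*(5 + (1/4)/2) = 0*(5 + (1/4)*(1/2)) = 0*(5 + 1/8) = 0*(41/8) = 0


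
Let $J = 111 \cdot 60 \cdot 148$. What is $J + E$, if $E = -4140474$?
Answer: $-3154794$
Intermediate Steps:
$J = 985680$ ($J = 6660 \cdot 148 = 985680$)
$J + E = 985680 - 4140474 = -3154794$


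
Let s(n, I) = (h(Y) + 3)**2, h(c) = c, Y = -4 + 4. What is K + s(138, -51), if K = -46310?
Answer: -46301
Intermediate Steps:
Y = 0
s(n, I) = 9 (s(n, I) = (0 + 3)**2 = 3**2 = 9)
K + s(138, -51) = -46310 + 9 = -46301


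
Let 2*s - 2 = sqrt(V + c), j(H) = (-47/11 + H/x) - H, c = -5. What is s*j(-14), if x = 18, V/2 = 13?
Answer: 886/99 + 443*sqrt(21)/99 ≈ 29.455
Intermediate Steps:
V = 26 (V = 2*13 = 26)
j(H) = -47/11 - 17*H/18 (j(H) = (-47/11 + H/18) - H = -47/11 - 17*H/18)
s = 1 + sqrt(21)/2 (s = 1 + sqrt(26 - 5)/2 = 1 + sqrt(21)/2 ≈ 3.2913)
s*j(-14) = (1 + sqrt(21)/2)*(-47/11 - 17/18*(-14)) = (1 + sqrt(21)/2)*(-47/11 + 119/9) = (1 + sqrt(21)/2)*(886/99) = 886/99 + 443*sqrt(21)/99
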